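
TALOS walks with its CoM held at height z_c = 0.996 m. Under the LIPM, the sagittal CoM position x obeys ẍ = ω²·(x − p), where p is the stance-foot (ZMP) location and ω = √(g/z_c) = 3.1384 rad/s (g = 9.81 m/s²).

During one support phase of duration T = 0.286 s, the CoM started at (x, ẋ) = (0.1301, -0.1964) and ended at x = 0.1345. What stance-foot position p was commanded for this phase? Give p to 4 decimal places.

ωT = 3.1384·0.286 = 0.897582; cosh(ωT) = 1.430609, sinh(ωT) = 1.023055
x(T) = p + (x₀−p)·cosh(ωT) + (ẋ₀/ω)·sinh(ωT) ⇒ p·(1 − cosh) = x(T) − x₀·cosh − (ẋ₀/ω)·sinh
numerator   = 0.1345 − (0.1301)·1.430609 − (-0.1964/3.1384)·1.023055 = 0.012400
denominator = 1 − 1.430609 = -0.430609
p = 0.012400 / -0.430609 = -0.0288

p = -0.0288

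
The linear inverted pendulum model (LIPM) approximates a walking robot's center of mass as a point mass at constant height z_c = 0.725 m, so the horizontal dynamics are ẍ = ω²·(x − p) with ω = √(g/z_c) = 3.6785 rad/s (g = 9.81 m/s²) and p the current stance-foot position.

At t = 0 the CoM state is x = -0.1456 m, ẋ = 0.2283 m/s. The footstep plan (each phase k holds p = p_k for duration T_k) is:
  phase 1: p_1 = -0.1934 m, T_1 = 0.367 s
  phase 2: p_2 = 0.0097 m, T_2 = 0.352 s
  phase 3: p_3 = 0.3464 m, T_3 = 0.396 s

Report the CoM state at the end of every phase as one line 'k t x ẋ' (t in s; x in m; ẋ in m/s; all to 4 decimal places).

1 0.3670 0.0166 0.7863
2 0.7190 0.3842 1.5859
3 1.1150 1.3068 3.8700

phase 1: p=-0.1934, T=0.367, ωT=1.350010, cosh=2.058350, sinh=1.799112; start (x,ẋ)=(-0.145600, 0.228300) → end (x,ẋ)=(0.016648, 0.786263)
phase 2: p=0.0097, T=0.352, ωT=1.294832, cosh=1.962163, sinh=1.688219; start (x,ẋ)=(0.016648, 0.786263) → end (x,ẋ)=(0.384183, 1.585925)
phase 3: p=0.3464, T=0.396, ωT=1.456686, cosh=2.262360, sinh=2.029353; start (x,ẋ)=(0.384183, 1.585925) → end (x,ẋ)=(1.306801, 3.869981)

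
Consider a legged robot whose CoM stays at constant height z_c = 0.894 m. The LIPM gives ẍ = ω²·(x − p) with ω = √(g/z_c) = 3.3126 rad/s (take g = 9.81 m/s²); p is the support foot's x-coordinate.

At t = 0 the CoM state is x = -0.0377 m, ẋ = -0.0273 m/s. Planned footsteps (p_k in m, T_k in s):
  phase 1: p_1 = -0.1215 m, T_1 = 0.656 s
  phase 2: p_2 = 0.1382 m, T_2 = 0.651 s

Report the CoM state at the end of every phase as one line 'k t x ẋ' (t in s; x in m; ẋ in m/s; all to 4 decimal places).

1 0.6560 0.2156 1.0821
2 1.3070 1.8697 5.8311

phase 1: p=-0.1215, T=0.656, ωT=2.173066, cosh=4.449501, sinh=4.335673; start (x,ẋ)=(-0.037700, -0.027300) → end (x,ẋ)=(0.215637, 1.082094)
phase 2: p=0.1382, T=0.651, ωT=2.156503, cosh=4.378297, sinh=4.262568; start (x,ẋ)=(0.215637, 1.082094) → end (x,ẋ)=(1.869651, 5.831149)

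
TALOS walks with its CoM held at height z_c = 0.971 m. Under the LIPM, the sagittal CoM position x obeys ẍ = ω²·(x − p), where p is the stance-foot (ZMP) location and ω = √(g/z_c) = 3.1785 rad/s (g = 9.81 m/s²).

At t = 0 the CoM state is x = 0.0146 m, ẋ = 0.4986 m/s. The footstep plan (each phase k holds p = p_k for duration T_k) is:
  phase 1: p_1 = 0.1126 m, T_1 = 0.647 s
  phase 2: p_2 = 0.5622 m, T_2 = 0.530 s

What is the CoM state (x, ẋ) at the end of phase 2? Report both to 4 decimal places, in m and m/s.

phase 1: p=0.1126, T=0.647, ωT=2.056490, cosh=3.973189, sinh=3.845286; start (x,ẋ)=(0.014600, 0.498600) → end (x,ẋ)=(0.326424, 0.783252)
phase 2: p=0.5622, T=0.530, ωT=1.684605, cosh=2.787920, sinh=2.602402; start (x,ẋ)=(0.326424, 0.783252) → end (x,ẋ)=(0.546164, 0.233367)

x = 0.5462, ẋ = 0.2334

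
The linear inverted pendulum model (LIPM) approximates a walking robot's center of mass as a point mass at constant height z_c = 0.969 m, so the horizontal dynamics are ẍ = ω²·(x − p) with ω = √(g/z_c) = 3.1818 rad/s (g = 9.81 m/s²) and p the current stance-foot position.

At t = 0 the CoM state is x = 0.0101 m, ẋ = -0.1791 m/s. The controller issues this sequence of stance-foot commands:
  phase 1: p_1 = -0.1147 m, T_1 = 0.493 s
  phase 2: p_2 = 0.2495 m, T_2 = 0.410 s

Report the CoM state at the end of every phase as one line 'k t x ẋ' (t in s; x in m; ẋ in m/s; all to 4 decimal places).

1 0.4930 0.0686 0.4632
2 0.9030 0.1401 -0.0663

phase 1: p=-0.1147, T=0.493, ωT=1.568627, cosh=2.504193, sinh=2.295862; start (x,ẋ)=(0.010100, -0.179100) → end (x,ẋ)=(0.068592, 0.463160)
phase 2: p=0.2495, T=0.410, ωT=1.304538, cosh=1.978642, sinh=1.707344; start (x,ẋ)=(0.068592, 0.463160) → end (x,ẋ)=(0.140077, -0.066344)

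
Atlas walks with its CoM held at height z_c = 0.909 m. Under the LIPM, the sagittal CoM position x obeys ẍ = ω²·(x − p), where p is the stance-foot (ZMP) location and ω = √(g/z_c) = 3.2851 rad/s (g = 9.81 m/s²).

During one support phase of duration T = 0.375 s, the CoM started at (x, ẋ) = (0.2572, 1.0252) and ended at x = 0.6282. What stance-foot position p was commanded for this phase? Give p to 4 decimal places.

ωT = 3.2851·0.375 = 1.231912; cosh(ωT) = 1.859757, sinh(ωT) = 1.568022
x(T) = p + (x₀−p)·cosh(ωT) + (ẋ₀/ω)·sinh(ωT) ⇒ p·(1 − cosh) = x(T) − x₀·cosh − (ẋ₀/ω)·sinh
numerator   = 0.6282 − (0.2572)·1.859757 − (1.0252/3.2851)·1.568022 = -0.339471
denominator = 1 − 1.859757 = -0.859757
p = -0.339471 / -0.859757 = 0.3948

p = 0.3948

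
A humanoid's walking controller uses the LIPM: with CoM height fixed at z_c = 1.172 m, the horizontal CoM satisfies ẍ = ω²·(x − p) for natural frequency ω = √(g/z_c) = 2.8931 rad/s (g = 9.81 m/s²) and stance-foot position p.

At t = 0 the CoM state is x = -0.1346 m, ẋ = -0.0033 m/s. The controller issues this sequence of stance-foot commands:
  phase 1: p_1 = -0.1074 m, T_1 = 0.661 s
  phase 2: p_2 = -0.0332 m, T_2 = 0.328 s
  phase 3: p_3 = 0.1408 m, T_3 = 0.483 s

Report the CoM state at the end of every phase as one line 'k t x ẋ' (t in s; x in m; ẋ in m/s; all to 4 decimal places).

1 0.6610 -0.2052 -0.2719
2 0.9890 -0.3919 -0.9503
3 1.4720 -1.6259 -4.9653

phase 1: p=-0.1074, T=0.661, ωT=1.912339, cosh=3.458319, sinh=3.310585; start (x,ẋ)=(-0.134600, -0.003300) → end (x,ẋ)=(-0.205242, -0.271930)
phase 2: p=-0.0332, T=0.328, ωT=0.948937, cosh=1.485057, sinh=1.097905; start (x,ẋ)=(-0.205242, -0.271930) → end (x,ẋ)=(-0.391888, -0.950298)
phase 3: p=0.1408, T=0.483, ωT=1.397367, cosh=2.145892, sinh=1.898645; start (x,ẋ)=(-0.391888, -0.950298) → end (x,ẋ)=(-1.625940, -4.965277)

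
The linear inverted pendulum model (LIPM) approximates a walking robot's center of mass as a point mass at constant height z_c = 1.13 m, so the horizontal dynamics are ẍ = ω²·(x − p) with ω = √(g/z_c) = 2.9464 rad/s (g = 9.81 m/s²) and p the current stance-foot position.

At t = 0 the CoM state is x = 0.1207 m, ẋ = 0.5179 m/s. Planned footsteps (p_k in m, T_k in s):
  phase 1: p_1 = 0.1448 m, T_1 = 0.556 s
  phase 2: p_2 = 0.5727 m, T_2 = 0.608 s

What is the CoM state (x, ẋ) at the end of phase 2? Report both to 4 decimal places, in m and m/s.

phase 1: p=0.1448, T=0.556, ωT=1.638198, cosh=2.670110, sinh=2.475780; start (x,ẋ)=(0.120700, 0.517900) → end (x,ẋ)=(0.515628, 1.207049)
phase 2: p=0.5727, T=0.608, ωT=1.791411, cosh=3.082318, sinh=2.915593; start (x,ẋ)=(0.515628, 1.207049) → end (x,ẋ)=(1.591214, 3.230230)

x = 1.5912, ẋ = 3.2302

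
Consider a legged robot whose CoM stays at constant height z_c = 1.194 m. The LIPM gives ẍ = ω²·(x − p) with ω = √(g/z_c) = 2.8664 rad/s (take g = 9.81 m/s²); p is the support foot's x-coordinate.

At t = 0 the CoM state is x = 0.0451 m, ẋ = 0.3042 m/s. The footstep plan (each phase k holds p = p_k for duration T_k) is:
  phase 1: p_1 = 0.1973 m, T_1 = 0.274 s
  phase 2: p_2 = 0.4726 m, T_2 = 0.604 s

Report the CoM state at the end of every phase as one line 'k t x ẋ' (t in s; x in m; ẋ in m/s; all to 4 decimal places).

1 0.2740 0.0879 0.0240
2 0.8780 -0.6250 -2.9467

phase 1: p=0.1973, T=0.274, ωT=0.785394, cosh=1.324605, sinh=0.868665; start (x,ẋ)=(0.045100, 0.304200) → end (x,ẋ)=(0.087883, 0.023976)
phase 2: p=0.4726, T=0.604, ωT=1.731306, cosh=2.912538, sinh=2.735485; start (x,ẋ)=(0.087883, 0.023976) → end (x,ẋ)=(-0.625022, -2.946732)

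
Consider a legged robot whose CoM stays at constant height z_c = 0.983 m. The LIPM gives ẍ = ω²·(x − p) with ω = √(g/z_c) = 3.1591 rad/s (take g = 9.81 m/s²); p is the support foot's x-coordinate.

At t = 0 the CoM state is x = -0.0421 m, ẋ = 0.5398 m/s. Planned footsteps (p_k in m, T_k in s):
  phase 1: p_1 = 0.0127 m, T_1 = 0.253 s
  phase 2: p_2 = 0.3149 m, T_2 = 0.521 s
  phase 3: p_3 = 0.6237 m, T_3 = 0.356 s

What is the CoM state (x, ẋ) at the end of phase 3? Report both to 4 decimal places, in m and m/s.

phase 1: p=0.0127, T=0.253, ωT=0.799252, cosh=1.336771, sinh=0.887106; start (x,ẋ)=(-0.042100, 0.539800) → end (x,ẋ)=(0.091026, 0.568014)
phase 2: p=0.3149, T=0.521, ωT=1.645891, cosh=2.689235, sinh=2.496394; start (x,ẋ)=(0.091026, 0.568014) → end (x,ẋ)=(0.161709, -0.238026)
phase 3: p=0.6237, T=0.356, ωT=1.124640, cosh=1.701938, sinh=1.377169; start (x,ẋ)=(0.161709, -0.238026) → end (x,ẋ)=(-0.266345, -2.415051)

x = -0.2663, ẋ = -2.4151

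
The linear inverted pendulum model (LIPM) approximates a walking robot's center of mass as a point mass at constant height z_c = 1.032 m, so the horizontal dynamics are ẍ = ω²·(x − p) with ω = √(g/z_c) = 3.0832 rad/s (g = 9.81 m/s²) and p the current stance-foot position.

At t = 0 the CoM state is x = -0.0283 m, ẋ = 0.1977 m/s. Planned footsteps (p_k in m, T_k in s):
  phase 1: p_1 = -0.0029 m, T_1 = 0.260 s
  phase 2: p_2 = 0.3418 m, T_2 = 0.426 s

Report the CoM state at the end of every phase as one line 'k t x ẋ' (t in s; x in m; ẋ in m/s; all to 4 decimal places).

phase 1: p=-0.0029, T=0.260, ωT=0.801632, cosh=1.338886, sinh=0.890290; start (x,ẋ)=(-0.028300, 0.197700) → end (x,ẋ)=(0.020179, 0.194976)
phase 2: p=0.3418, T=0.426, ωT=1.313443, cosh=1.993925, sinh=1.725032; start (x,ẋ)=(0.020179, 0.194976) → end (x,ẋ)=(-0.190400, -1.321811)

1 0.2600 0.0202 0.1950
2 0.6860 -0.1904 -1.3218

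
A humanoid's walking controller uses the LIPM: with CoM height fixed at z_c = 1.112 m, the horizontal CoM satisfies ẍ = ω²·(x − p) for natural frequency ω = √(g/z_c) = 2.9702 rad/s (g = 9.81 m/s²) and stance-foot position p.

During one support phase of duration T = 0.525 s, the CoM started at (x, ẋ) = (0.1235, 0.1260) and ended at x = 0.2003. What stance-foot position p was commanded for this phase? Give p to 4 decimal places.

p = 0.1367

ωT = 2.9702·0.525 = 1.559355; cosh(ωT) = 2.483012, sinh(ωT) = 2.272741
x(T) = p + (x₀−p)·cosh(ωT) + (ẋ₀/ω)·sinh(ωT) ⇒ p·(1 − cosh) = x(T) − x₀·cosh − (ẋ₀/ω)·sinh
numerator   = 0.2003 − (0.1235)·2.483012 − (0.1260/2.9702)·2.272741 = -0.202765
denominator = 1 − 2.483012 = -1.483012
p = -0.202765 / -1.483012 = 0.1367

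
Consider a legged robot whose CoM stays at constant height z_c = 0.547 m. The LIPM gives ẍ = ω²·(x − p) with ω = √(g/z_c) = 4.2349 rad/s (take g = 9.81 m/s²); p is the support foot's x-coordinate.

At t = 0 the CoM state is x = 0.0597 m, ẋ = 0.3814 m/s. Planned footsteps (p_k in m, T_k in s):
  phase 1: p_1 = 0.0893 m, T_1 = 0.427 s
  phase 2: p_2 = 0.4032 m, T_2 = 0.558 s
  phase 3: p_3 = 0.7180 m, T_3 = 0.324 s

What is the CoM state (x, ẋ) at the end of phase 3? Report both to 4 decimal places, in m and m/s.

x = 1.2038, ẋ = 2.4290

phase 1: p=0.0893, T=0.427, ωT=1.808302, cosh=3.132007, sinh=2.968075; start (x,ẋ)=(0.059700, 0.381400) → end (x,ẋ)=(0.263901, 0.822490)
phase 2: p=0.4032, T=0.558, ωT=2.363074, cosh=5.358845, sinh=5.264715; start (x,ẋ)=(0.263901, 0.822490) → end (x,ẋ)=(0.679216, 1.301849)
phase 3: p=0.7180, T=0.324, ωT=1.372108, cosh=2.098613, sinh=1.845041; start (x,ẋ)=(0.679216, 1.301849) → end (x,ẋ)=(1.203790, 2.429033)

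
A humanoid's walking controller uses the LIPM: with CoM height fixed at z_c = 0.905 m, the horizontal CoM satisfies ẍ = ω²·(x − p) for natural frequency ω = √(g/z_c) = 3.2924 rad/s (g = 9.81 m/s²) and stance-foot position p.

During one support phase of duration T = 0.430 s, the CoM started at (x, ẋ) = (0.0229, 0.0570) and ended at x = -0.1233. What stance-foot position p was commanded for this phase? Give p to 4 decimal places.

p = 0.1751

ωT = 3.2924·0.430 = 1.415732; cosh(ωT) = 2.181124, sinh(ωT) = 1.938376
x(T) = p + (x₀−p)·cosh(ωT) + (ẋ₀/ω)·sinh(ωT) ⇒ p·(1 − cosh) = x(T) − x₀·cosh − (ẋ₀/ω)·sinh
numerator   = -0.1233 − (0.0229)·2.181124 − (0.0570/3.2924)·1.938376 = -0.206806
denominator = 1 − 2.181124 = -1.181124
p = -0.206806 / -1.181124 = 0.1751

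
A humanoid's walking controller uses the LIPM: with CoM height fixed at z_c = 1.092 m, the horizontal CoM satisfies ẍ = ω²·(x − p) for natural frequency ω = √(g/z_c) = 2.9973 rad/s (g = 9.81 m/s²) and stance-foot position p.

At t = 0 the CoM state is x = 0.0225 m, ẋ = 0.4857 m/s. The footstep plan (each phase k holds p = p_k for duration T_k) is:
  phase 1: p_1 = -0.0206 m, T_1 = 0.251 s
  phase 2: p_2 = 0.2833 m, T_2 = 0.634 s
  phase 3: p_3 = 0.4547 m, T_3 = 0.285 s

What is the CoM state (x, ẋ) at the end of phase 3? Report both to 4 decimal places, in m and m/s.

x = 1.2378, ẋ = 2.6345

phase 1: p=-0.0206, T=0.251, ωT=0.752322, cosh=1.296596, sinh=0.825326; start (x,ẋ)=(0.022500, 0.485700) → end (x,ẋ)=(0.169024, 0.736375)
phase 2: p=0.2833, T=0.634, ωT=1.900288, cosh=3.418674, sinh=3.269148; start (x,ẋ)=(0.169024, 0.736375) → end (x,ẋ)=(0.695790, 1.397679)
phase 3: p=0.4547, T=0.285, ωT=0.854231, cosh=1.387588, sinh=0.961978; start (x,ẋ)=(0.695790, 1.397679) → end (x,ẋ)=(1.237816, 2.634547)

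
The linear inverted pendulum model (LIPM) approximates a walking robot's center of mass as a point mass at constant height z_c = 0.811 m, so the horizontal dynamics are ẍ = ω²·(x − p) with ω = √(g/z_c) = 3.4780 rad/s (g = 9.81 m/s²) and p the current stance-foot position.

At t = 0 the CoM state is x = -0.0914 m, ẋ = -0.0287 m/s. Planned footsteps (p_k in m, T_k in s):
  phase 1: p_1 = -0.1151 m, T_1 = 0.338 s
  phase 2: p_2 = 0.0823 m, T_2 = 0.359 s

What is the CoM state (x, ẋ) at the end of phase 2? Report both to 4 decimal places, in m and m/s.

x = -0.2014, ẋ = -0.7995

phase 1: p=-0.1151, T=0.338, ωT=1.175564, cosh=1.774307, sinh=1.465662; start (x,ẋ)=(-0.091400, -0.028700) → end (x,ẋ)=(-0.085143, 0.069890)
phase 2: p=0.0823, T=0.359, ωT=1.248602, cosh=1.886186, sinh=1.599281; start (x,ẋ)=(-0.085143, 0.069890) → end (x,ẋ)=(-0.201392, -0.799545)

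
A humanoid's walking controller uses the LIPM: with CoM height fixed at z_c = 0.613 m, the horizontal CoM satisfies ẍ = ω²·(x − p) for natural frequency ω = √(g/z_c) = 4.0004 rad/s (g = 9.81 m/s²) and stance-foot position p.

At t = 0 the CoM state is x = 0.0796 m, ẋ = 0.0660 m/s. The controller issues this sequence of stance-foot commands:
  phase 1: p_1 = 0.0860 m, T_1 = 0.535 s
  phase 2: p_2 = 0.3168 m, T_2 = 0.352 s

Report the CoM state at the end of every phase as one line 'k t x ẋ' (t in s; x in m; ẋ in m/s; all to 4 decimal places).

phase 1: p=0.0860, T=0.535, ωT=2.140214, cosh=4.309443, sinh=4.191814; start (x,ẋ)=(0.079600, 0.066000) → end (x,ẋ)=(0.127578, 0.177102)
phase 2: p=0.3168, T=0.352, ωT=1.408141, cosh=2.166472, sinh=1.921875; start (x,ẋ)=(0.127578, 0.177102) → end (x,ẋ)=(-0.008062, -1.071106)

1 0.5350 0.1276 0.1771
2 0.8870 -0.0081 -1.0711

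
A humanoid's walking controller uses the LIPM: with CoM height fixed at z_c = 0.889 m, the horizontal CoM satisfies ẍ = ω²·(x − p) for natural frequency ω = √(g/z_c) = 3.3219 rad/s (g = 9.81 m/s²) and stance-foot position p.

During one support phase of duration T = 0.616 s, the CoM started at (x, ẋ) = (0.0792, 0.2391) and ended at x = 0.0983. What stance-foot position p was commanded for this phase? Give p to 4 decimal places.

p = 0.1660

ωT = 3.3219·0.616 = 2.046290; cosh(ωT) = 3.934176, sinh(ωT) = 3.804963
x(T) = p + (x₀−p)·cosh(ωT) + (ẋ₀/ω)·sinh(ωT) ⇒ p·(1 − cosh) = x(T) − x₀·cosh − (ẋ₀/ω)·sinh
numerator   = 0.0983 − (0.0792)·3.934176 − (0.2391/3.3219)·3.804963 = -0.487156
denominator = 1 − 3.934176 = -2.934176
p = -0.487156 / -2.934176 = 0.1660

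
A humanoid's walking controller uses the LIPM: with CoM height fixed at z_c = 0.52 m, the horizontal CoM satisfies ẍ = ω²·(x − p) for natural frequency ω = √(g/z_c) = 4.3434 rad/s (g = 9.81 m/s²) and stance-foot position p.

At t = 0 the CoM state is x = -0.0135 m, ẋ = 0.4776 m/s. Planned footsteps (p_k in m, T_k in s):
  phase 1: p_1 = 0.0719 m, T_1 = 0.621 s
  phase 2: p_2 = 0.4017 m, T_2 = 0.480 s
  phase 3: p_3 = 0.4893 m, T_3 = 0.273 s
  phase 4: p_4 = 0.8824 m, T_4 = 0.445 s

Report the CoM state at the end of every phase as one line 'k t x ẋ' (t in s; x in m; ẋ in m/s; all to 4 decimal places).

1 0.6210 0.2475 0.8201
2 1.1010 0.5197 0.6977
3 1.3740 0.7820 1.4443
4 1.8190 1.6531 3.6198

phase 1: p=0.0719, T=0.621, ωT=2.697251, cosh=7.453140, sinh=7.385749; start (x,ẋ)=(-0.013500, 0.477600) → end (x,ẋ)=(0.247538, 0.820050)
phase 2: p=0.4017, T=0.480, ωT=2.084832, cosh=4.083784, sinh=3.959456; start (x,ẋ)=(0.247538, 0.820050) → end (x,ẋ)=(0.519698, 0.697715)
phase 3: p=0.4893, T=0.273, ωT=1.185748, cosh=1.789326, sinh=1.483809; start (x,ẋ)=(0.519698, 0.697715) → end (x,ẋ)=(0.782048, 1.444346)
phase 4: p=0.8824, T=0.445, ωT=1.932813, cosh=3.526829, sinh=3.382089; start (x,ẋ)=(0.782048, 1.444346) → end (x,ẋ)=(1.653147, 3.619808)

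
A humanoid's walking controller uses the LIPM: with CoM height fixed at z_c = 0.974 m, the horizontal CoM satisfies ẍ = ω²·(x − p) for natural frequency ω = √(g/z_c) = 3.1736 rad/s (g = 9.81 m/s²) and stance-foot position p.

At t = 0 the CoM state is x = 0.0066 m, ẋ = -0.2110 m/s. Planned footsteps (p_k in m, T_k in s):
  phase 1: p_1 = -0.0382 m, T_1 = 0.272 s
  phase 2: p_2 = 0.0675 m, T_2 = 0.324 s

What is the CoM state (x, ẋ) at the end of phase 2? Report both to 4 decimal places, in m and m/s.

x = -0.1627, ẋ = -0.6638

phase 1: p=-0.0382, T=0.272, ωT=0.863219, cosh=1.396291, sinh=0.974489; start (x,ẋ)=(0.006600, -0.211000) → end (x,ẋ)=(-0.040436, -0.156067)
phase 2: p=0.0675, T=0.324, ωT=1.028246, cosh=1.576896, sinh=1.219262; start (x,ẋ)=(-0.040436, -0.156067) → end (x,ẋ)=(-0.162663, -0.663755)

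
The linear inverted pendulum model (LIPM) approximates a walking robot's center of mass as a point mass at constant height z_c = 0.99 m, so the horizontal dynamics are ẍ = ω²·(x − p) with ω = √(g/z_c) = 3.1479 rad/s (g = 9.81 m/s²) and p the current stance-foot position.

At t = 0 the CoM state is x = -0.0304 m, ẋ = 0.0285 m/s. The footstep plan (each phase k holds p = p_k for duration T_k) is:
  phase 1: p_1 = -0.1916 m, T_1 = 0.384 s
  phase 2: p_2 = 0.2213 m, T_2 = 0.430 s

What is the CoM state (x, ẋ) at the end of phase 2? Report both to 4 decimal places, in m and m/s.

x = 0.4784, ẋ = 1.1082

phase 1: p=-0.1916, T=0.384, ωT=1.208794, cosh=1.823999, sinh=1.525442; start (x,ẋ)=(-0.030400, 0.028500) → end (x,ẋ)=(0.116240, 0.826057)
phase 2: p=0.2213, T=0.430, ωT=1.353597, cosh=2.064818, sinh=1.806508; start (x,ẋ)=(0.116240, 0.826057) → end (x,ẋ)=(0.478424, 1.108208)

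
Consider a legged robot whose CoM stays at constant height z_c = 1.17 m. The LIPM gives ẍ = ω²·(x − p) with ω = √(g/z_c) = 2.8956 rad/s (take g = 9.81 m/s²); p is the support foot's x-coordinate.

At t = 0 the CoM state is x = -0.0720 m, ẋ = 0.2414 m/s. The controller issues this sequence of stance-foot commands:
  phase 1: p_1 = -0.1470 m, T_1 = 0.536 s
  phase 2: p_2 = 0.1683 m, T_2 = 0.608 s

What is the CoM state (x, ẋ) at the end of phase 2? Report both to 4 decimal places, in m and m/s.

phase 1: p=-0.1470, T=0.536, ωT=1.552042, cosh=2.466457, sinh=2.254642; start (x,ẋ)=(-0.072000, 0.241400) → end (x,ẋ)=(0.225949, 1.085043)
phase 2: p=0.1683, T=0.608, ωT=1.760525, cosh=2.993722, sinh=2.821767; start (x,ẋ)=(0.225949, 1.085043) → end (x,ẋ)=(1.398261, 3.719350)

x = 1.3983, ẋ = 3.7194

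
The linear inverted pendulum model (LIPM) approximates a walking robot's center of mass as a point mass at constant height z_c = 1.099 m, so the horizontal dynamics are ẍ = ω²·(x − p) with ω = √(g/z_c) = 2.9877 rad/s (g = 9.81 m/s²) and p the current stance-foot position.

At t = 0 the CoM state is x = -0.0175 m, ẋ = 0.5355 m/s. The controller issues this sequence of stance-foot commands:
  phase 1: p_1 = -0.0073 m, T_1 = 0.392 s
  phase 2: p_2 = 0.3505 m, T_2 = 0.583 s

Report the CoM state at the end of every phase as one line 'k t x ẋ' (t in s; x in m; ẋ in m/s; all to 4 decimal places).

phase 1: p=-0.0073, T=0.392, ωT=1.171178, cosh=1.767897, sinh=1.457895; start (x,ẋ)=(-0.017500, 0.535500) → end (x,ẋ)=(0.235973, 0.902280)
phase 2: p=0.3505, T=0.583, ωT=1.741829, cosh=2.941487, sinh=2.766287; start (x,ẋ)=(0.235973, 0.902280) → end (x,ẋ)=(0.849034, 1.707498)

1 0.3920 0.2360 0.9023
2 0.9750 0.8490 1.7075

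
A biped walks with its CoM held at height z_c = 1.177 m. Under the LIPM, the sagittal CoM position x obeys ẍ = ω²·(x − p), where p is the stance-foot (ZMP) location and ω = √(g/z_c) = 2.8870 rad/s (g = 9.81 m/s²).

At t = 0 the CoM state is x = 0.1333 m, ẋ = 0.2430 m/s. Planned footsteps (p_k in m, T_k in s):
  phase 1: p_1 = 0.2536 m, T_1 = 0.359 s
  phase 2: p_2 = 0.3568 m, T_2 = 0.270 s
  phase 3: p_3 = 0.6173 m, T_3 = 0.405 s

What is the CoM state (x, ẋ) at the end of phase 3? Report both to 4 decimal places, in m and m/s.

x = -0.5747, ẋ = -3.1355

phase 1: p=0.2536, T=0.359, ωT=1.036433, cosh=1.586930, sinh=1.232213; start (x,ẋ)=(0.133300, 0.243000) → end (x,ẋ)=(0.166408, -0.042331)
phase 2: p=0.3568, T=0.270, ωT=0.779490, cosh=1.319500, sinh=0.860860; start (x,ẋ)=(0.166408, -0.042331) → end (x,ẋ)=(0.092956, -0.529037)
phase 3: p=0.6173, T=0.405, ωT=1.169235, cosh=1.765067, sinh=1.454462; start (x,ẋ)=(0.092956, -0.529037) → end (x,ẋ)=(-0.574730, -3.135525)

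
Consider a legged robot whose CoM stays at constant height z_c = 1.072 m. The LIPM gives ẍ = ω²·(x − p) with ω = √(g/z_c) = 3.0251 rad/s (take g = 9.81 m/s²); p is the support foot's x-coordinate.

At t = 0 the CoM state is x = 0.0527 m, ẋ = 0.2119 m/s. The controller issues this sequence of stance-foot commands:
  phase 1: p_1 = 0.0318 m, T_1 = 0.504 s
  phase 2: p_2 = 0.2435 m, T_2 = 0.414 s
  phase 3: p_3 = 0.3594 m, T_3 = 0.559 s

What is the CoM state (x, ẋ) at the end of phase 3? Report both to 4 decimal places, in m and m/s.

x = 1.9841, ẋ = 5.0151

phase 1: p=0.0318, T=0.504, ωT=1.524650, cosh=2.405617, sinh=2.187920; start (x,ẋ)=(0.052700, 0.211900) → end (x,ẋ)=(0.235335, 0.648081)
phase 2: p=0.2435, T=0.414, ωT=1.252391, cosh=1.892260, sinh=1.606440; start (x,ẋ)=(0.235335, 0.648081) → end (x,ẋ)=(0.572205, 1.186659)
phase 3: p=0.3594, T=0.559, ωT=1.691031, cosh=2.804700, sinh=2.620371; start (x,ẋ)=(0.572205, 1.186659) → end (x,ẋ)=(1.984149, 5.015103)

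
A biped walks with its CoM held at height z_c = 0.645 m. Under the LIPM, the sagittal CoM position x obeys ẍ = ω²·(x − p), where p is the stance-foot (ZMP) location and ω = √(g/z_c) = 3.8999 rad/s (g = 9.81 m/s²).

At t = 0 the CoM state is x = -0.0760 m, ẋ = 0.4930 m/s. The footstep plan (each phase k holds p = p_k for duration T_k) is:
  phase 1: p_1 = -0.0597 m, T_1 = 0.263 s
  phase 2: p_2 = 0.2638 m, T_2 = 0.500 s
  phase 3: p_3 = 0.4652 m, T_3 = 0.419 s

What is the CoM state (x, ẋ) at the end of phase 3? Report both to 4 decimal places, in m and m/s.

x = -0.3710, ẋ = -3.0672

phase 1: p=-0.0597, T=0.263, ωT=1.025674, cosh=1.573764, sinh=1.215209; start (x,ẋ)=(-0.076000, 0.493000) → end (x,ẋ)=(0.068267, 0.698617)
phase 2: p=0.2638, T=0.500, ωT=1.949950, cosh=3.585309, sinh=3.443027; start (x,ẋ)=(0.068267, 0.698617) → end (x,ẋ)=(0.179526, -0.120761)
phase 3: p=0.4652, T=0.419, ωT=1.634058, cosh=2.659882, sinh=2.464746; start (x,ẋ)=(0.179526, -0.120761) → end (x,ẋ)=(-0.370980, -3.067183)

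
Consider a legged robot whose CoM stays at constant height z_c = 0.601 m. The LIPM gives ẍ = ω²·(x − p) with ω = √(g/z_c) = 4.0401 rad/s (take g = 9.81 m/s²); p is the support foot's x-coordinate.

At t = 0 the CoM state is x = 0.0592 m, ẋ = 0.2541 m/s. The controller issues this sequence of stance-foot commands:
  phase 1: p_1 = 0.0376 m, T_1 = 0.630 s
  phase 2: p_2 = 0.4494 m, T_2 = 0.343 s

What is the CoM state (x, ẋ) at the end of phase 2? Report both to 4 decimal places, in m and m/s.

phase 1: p=0.0376, T=0.630, ωT=2.545263, cosh=6.412516, sinh=6.334064; start (x,ẋ)=(0.059200, 0.254100) → end (x,ẋ)=(0.574488, 2.182170)
phase 2: p=0.4494, T=0.343, ωT=1.385754, cosh=2.123988, sinh=1.873853; start (x,ẋ)=(0.574488, 2.182170) → end (x,ẋ)=(1.727205, 5.581887)

x = 1.7272, ẋ = 5.5819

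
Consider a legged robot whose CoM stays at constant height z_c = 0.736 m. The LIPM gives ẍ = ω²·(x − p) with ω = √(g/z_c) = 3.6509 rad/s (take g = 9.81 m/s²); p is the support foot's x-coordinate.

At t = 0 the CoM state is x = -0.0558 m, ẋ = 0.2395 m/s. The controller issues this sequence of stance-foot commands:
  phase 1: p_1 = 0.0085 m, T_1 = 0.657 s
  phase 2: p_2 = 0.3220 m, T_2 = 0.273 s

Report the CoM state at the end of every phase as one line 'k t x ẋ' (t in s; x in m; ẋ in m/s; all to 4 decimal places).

phase 1: p=0.0085, T=0.657, ωT=2.398641, cosh=5.549525, sinh=5.458684; start (x,ẋ)=(-0.055800, 0.239500) → end (x,ẋ)=(0.009757, 0.047670)
phase 2: p=0.3220, T=0.273, ωT=0.996696, cosh=1.539206, sinh=1.170109; start (x,ẋ)=(0.009757, 0.047670) → end (x,ẋ)=(-0.143329, -1.260515)

1 0.6570 0.0098 0.0477
2 0.9300 -0.1433 -1.2605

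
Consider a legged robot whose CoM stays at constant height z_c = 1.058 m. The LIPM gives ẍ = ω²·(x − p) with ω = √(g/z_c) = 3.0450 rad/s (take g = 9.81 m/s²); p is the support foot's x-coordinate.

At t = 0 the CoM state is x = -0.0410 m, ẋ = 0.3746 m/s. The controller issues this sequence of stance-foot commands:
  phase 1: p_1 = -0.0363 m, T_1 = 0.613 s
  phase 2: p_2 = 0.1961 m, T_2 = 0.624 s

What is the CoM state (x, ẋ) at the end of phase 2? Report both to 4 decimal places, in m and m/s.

phase 1: p=-0.0363, T=0.613, ωT=1.866585, cosh=3.310414, sinh=3.155763; start (x,ẋ)=(-0.041000, 0.374600) → end (x,ẋ)=(0.336367, 1.194917)
phase 2: p=0.1961, T=0.624, ωT=1.900080, cosh=3.417993, sinh=3.268436; start (x,ẋ)=(0.336367, 1.194917) → end (x,ẋ)=(1.958131, 5.480213)

x = 1.9581, ẋ = 5.4802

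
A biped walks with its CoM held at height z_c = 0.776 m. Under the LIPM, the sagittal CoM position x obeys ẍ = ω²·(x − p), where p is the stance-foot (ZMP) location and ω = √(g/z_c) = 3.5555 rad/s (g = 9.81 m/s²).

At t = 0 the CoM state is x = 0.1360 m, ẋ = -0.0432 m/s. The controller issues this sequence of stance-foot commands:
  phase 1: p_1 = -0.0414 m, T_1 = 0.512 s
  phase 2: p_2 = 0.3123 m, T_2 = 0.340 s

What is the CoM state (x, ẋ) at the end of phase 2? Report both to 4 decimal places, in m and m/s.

phase 1: p=-0.0414, T=0.512, ωT=1.820416, cosh=3.168192, sinh=3.006234; start (x,ẋ)=(0.136000, -0.043200) → end (x,ẋ)=(0.484111, 1.759303)
phase 2: p=0.3123, T=0.340, ωT=1.208870, cosh=1.824116, sinh=1.525581; start (x,ẋ)=(0.484111, 1.759303) → end (x,ẋ)=(1.380579, 4.141111)

x = 1.3806, ẋ = 4.1411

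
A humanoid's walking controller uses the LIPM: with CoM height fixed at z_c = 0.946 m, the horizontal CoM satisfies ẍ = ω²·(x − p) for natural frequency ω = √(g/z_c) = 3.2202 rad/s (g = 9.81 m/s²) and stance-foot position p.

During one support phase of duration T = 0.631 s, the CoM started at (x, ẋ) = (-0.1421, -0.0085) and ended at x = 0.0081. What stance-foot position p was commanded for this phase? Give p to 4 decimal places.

p = -0.1977

ωT = 3.2202·0.631 = 2.031946; cosh(ωT) = 3.880000, sinh(ωT) = 3.748920
x(T) = p + (x₀−p)·cosh(ωT) + (ẋ₀/ω)·sinh(ωT) ⇒ p·(1 − cosh) = x(T) − x₀·cosh − (ẋ₀/ω)·sinh
numerator   = 0.0081 − (-0.1421)·3.880000 − (-0.0085/3.2202)·3.748920 = 0.569344
denominator = 1 − 3.880000 = -2.880000
p = 0.569344 / -2.880000 = -0.1977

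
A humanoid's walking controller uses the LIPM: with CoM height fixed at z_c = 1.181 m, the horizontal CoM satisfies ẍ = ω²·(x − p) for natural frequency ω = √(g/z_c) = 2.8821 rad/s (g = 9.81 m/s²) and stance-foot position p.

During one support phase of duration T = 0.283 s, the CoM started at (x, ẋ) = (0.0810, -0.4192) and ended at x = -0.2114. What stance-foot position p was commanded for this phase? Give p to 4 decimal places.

ωT = 2.8821·0.283 = 0.815634; cosh(ωT) = 1.351484, sinh(ωT) = 0.909125
x(T) = p + (x₀−p)·cosh(ωT) + (ẋ₀/ω)·sinh(ωT) ⇒ p·(1 − cosh) = x(T) − x₀·cosh − (ẋ₀/ω)·sinh
numerator   = -0.2114 − (0.0810)·1.351484 − (-0.4192/2.8821)·0.909125 = -0.188638
denominator = 1 − 1.351484 = -0.351484
p = -0.188638 / -0.351484 = 0.5367

p = 0.5367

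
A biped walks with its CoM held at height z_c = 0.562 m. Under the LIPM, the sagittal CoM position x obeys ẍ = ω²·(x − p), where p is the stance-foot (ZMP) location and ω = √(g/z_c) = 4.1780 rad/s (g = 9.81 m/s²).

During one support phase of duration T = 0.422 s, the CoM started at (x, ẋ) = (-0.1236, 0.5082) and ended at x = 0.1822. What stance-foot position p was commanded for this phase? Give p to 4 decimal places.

p = -0.1044

ωT = 4.1780·0.422 = 1.763116; cosh(ωT) = 3.001043, sinh(ωT) = 2.829534
x(T) = p + (x₀−p)·cosh(ωT) + (ẋ₀/ω)·sinh(ωT) ⇒ p·(1 − cosh) = x(T) − x₀·cosh − (ẋ₀/ω)·sinh
numerator   = 0.1822 − (-0.1236)·3.001043 − (0.5082/4.1780)·2.829534 = 0.208953
denominator = 1 − 3.001043 = -2.001043
p = 0.208953 / -2.001043 = -0.1044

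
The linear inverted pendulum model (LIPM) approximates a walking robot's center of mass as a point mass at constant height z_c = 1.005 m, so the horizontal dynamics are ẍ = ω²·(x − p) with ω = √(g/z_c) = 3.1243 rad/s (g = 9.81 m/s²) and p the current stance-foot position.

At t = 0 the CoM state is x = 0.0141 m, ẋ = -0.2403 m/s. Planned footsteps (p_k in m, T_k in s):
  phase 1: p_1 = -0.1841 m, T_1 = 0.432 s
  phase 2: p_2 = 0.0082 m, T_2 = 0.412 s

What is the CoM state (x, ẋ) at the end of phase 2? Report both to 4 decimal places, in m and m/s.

x = 0.4904, ẋ = 1.6108

phase 1: p=-0.1841, T=0.432, ωT=1.349698, cosh=2.057789, sinh=1.798470; start (x,ẋ)=(0.014100, -0.240300) → end (x,ẋ)=(0.085428, 0.619191)
phase 2: p=0.0082, T=0.412, ωT=1.287212, cosh=1.949355, sinh=1.673316; start (x,ẋ)=(0.085428, 0.619191) → end (x,ẋ)=(0.490371, 1.610765)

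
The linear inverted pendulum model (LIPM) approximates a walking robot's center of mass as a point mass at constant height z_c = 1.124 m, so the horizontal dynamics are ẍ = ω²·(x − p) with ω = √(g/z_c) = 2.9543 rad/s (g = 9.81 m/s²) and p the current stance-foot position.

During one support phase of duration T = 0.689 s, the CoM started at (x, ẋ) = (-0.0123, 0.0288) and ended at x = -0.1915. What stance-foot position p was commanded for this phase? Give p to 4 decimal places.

p = 0.0623

ωT = 2.9543·0.689 = 2.035513; cosh(ωT) = 3.893395, sinh(ωT) = 3.762781
x(T) = p + (x₀−p)·cosh(ωT) + (ẋ₀/ω)·sinh(ωT) ⇒ p·(1 − cosh) = x(T) − x₀·cosh − (ẋ₀/ω)·sinh
numerator   = -0.1915 − (-0.0123)·3.893395 − (0.0288/2.9543)·3.762781 = -0.180293
denominator = 1 − 3.893395 = -2.893395
p = -0.180293 / -2.893395 = 0.0623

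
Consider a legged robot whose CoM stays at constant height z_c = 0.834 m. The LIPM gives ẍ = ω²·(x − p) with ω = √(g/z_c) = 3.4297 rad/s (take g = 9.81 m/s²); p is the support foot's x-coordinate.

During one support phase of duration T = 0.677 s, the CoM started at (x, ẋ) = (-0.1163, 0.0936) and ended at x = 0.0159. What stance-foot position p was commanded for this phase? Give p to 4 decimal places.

p = -0.1150

ωT = 3.4297·0.677 = 2.321907; cosh(ωT) = 5.146592, sinh(ωT) = 5.048505
x(T) = p + (x₀−p)·cosh(ωT) + (ẋ₀/ω)·sinh(ωT) ⇒ p·(1 − cosh) = x(T) − x₀·cosh − (ẋ₀/ω)·sinh
numerator   = 0.0159 − (-0.1163)·5.146592 − (0.0936/3.4297)·5.048505 = 0.476670
denominator = 1 − 5.146592 = -4.146592
p = 0.476670 / -4.146592 = -0.1150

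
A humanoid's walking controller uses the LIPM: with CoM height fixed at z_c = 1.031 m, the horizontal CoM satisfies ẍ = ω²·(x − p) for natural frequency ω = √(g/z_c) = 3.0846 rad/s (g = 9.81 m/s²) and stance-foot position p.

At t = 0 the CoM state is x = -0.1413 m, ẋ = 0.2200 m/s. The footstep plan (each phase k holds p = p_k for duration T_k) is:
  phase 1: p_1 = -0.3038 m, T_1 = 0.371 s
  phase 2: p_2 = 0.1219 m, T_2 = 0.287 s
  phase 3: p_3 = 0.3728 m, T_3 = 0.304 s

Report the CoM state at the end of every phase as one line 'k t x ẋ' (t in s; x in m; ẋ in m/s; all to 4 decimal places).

1 0.3710 0.0779 1.0878
2 0.6580 0.4141 1.4061
3 0.9620 0.9265 2.2085

phase 1: p=-0.3038, T=0.371, ωT=1.144387, cosh=1.729467, sinh=1.411048; start (x,ẋ)=(-0.141300, 0.220000) → end (x,ẋ)=(0.077877, 1.087767)
phase 2: p=0.1219, T=0.287, ωT=0.885280, cosh=1.418131, sinh=1.005532; start (x,ẋ)=(0.077877, 1.087767) → end (x,ẋ)=(0.414065, 1.406052)
phase 3: p=0.3728, T=0.304, ωT=0.937718, cosh=1.472834, sinh=1.081314; start (x,ẋ)=(0.414065, 1.406052) → end (x,ẋ)=(0.926471, 2.208517)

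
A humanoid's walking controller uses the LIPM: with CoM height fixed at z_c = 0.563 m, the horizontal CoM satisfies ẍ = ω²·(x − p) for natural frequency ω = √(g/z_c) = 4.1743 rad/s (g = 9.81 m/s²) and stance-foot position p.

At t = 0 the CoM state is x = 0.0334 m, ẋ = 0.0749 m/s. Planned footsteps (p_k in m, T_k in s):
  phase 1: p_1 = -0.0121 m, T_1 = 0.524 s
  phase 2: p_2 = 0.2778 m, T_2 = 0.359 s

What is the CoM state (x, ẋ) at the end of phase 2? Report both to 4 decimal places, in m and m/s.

phase 1: p=-0.0121, T=0.524, ωT=2.187333, cosh=4.511816, sinh=4.399600; start (x,ẋ)=(0.033400, 0.074900) → end (x,ẋ)=(0.272130, 1.173554)
phase 2: p=0.2778, T=0.359, ωT=1.498574, cosh=2.349375, sinh=2.125926; start (x,ẋ)=(0.272130, 1.173554) → end (x,ẋ)=(0.862158, 2.706803)

x = 0.8622, ẋ = 2.7068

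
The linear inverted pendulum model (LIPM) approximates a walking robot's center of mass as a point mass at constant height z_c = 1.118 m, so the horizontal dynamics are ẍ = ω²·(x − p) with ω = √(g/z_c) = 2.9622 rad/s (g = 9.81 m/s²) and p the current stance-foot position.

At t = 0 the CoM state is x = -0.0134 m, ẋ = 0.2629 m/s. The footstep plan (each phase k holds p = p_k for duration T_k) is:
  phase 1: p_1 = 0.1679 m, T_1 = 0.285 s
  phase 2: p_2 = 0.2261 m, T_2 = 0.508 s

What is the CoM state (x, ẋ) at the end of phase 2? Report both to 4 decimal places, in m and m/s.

x = -0.4090, ẋ = -1.7667

phase 1: p=0.1679, T=0.285, ωT=0.844227, cosh=1.378034, sinh=0.948145; start (x,ẋ)=(-0.013400, 0.262900) → end (x,ẋ)=(0.002212, -0.146913)
phase 2: p=0.2261, T=0.508, ωT=1.504798, cosh=2.362652, sinh=2.140590; start (x,ẋ)=(0.002212, -0.146913) → end (x,ẋ)=(-0.409035, -1.766747)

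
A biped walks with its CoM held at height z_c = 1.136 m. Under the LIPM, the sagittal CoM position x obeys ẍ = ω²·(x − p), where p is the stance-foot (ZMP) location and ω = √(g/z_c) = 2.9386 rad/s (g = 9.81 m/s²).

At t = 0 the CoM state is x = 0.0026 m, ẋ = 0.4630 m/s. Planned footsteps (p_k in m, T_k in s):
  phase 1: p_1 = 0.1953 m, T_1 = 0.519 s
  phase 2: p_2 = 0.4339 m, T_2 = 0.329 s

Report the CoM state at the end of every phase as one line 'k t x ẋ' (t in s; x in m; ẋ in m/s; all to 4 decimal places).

1 0.5190 0.0764 -0.1253
2 0.8480 -0.1520 -1.3699

phase 1: p=0.1953, T=0.519, ωT=1.525133, cosh=2.406674, sinh=2.189082; start (x,ẋ)=(0.002600, 0.463000) → end (x,ẋ)=(0.076441, -0.125318)
phase 2: p=0.4339, T=0.329, ωT=0.966799, cosh=1.504907, sinh=1.124608; start (x,ẋ)=(0.076441, -0.125318) → end (x,ẋ)=(-0.152001, -1.369911)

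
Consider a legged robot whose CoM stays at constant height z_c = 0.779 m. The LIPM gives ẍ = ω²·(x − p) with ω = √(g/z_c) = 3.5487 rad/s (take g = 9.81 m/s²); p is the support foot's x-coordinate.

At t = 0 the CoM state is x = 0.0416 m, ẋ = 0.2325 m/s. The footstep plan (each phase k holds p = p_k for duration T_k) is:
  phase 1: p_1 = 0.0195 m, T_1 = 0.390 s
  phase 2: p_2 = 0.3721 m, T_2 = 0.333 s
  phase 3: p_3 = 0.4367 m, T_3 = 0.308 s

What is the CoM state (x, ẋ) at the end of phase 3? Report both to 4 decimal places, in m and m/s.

phase 1: p=0.0195, T=0.390, ωT=1.383993, cosh=2.120691, sinh=1.870115; start (x,ẋ)=(0.041600, 0.232500) → end (x,ẋ)=(0.188891, 0.639727)
phase 2: p=0.3721, T=0.333, ωT=1.181717, cosh=1.783359, sinh=1.476608; start (x,ẋ)=(0.188891, 0.639727) → end (x,ẋ)=(0.311562, 0.180843)
phase 3: p=0.4367, T=0.308, ωT=1.093000, cosh=1.659209, sinh=1.324000; start (x,ẋ)=(0.311562, 0.180843) → end (x,ẋ)=(0.296542, -0.287900)

x = 0.2965, ẋ = -0.2879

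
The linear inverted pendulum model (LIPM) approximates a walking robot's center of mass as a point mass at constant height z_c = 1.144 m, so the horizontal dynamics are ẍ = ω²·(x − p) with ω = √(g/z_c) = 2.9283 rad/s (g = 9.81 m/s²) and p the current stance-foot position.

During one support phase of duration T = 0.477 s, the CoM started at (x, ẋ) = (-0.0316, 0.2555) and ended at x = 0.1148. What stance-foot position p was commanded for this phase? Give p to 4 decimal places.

ωT = 2.9283·0.477 = 1.396799; cosh(ωT) = 2.144814, sinh(ωT) = 1.897426
x(T) = p + (x₀−p)·cosh(ωT) + (ẋ₀/ω)·sinh(ωT) ⇒ p·(1 − cosh) = x(T) − x₀·cosh − (ẋ₀/ω)·sinh
numerator   = 0.1148 − (-0.0316)·2.144814 − (0.2555/2.9283)·1.897426 = 0.017022
denominator = 1 − 2.144814 = -1.144814
p = 0.017022 / -1.144814 = -0.0149

p = -0.0149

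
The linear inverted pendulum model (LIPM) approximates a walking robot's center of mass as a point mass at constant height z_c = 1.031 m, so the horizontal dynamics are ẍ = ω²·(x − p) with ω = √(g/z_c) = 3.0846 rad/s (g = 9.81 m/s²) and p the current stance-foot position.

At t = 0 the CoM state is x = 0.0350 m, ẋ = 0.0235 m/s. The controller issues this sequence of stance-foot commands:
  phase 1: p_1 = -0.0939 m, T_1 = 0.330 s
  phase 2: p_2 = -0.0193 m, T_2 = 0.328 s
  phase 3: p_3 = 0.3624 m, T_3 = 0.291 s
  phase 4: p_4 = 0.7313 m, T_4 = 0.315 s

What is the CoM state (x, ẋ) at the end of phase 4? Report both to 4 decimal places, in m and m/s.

phase 1: p=-0.0939, T=0.330, ωT=1.017918, cosh=1.564387, sinh=1.203040; start (x,ẋ)=(0.035000, 0.023500) → end (x,ẋ)=(0.116915, 0.515098)
phase 2: p=-0.0193, T=0.328, ωT=1.011749, cosh=1.556995, sinh=1.193412; start (x,ẋ)=(0.116915, 0.515098) → end (x,ẋ)=(0.392074, 1.303438)
phase 3: p=0.3624, T=0.291, ωT=0.897619, cosh=1.430646, sinh=1.023107; start (x,ẋ)=(0.392074, 1.303438) → end (x,ẋ)=(0.837180, 1.958406)
phase 4: p=0.7313, T=0.315, ωT=0.971649, cosh=1.510378, sinh=1.131920; start (x,ẋ)=(0.837180, 1.958406) → end (x,ẋ)=(1.609872, 3.327615)

x = 1.6099, ẋ = 3.3276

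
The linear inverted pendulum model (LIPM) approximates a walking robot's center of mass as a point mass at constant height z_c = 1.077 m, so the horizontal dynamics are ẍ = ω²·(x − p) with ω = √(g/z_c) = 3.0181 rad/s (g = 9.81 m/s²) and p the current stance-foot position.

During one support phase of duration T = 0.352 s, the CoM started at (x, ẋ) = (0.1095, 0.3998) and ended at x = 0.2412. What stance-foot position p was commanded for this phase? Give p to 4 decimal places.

ωT = 3.0181·0.352 = 1.062371; cosh(ωT) = 1.619429, sinh(ωT) = 1.273794
x(T) = p + (x₀−p)·cosh(ωT) + (ẋ₀/ω)·sinh(ωT) ⇒ p·(1 − cosh) = x(T) − x₀·cosh − (ẋ₀/ω)·sinh
numerator   = 0.2412 − (0.1095)·1.619429 − (0.3998/3.0181)·1.273794 = -0.104864
denominator = 1 − 1.619429 = -0.619429
p = -0.104864 / -0.619429 = 0.1693

p = 0.1693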